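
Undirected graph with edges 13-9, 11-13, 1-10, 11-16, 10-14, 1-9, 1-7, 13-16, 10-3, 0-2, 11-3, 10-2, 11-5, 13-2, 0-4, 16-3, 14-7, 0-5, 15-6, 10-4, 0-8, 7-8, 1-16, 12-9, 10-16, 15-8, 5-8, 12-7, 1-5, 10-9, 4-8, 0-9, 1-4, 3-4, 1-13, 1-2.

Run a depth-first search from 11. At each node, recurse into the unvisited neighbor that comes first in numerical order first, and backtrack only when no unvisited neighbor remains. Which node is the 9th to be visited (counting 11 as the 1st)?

7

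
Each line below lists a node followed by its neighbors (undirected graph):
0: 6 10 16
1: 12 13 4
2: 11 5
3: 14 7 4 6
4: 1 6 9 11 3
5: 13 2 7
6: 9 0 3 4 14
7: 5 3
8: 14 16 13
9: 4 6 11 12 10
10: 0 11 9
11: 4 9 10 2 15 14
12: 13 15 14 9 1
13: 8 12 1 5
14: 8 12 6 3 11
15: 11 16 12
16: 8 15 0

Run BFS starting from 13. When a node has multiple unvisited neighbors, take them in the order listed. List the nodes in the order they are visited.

Visit 13; enqueue 8, 12, 1, 5 → queue [8, 12, 1, 5]
Visit 8; enqueue 14, 16 → queue [12, 1, 5, 14, 16]
Visit 12; enqueue 15, 9 → queue [1, 5, 14, 16, 15, 9]
Visit 1; enqueue 4 → queue [5, 14, 16, 15, 9, 4]
Visit 5; enqueue 2, 7 → queue [14, 16, 15, 9, 4, 2, 7]
Visit 14; enqueue 6, 3, 11 → queue [16, 15, 9, 4, 2, 7, 6, 3, 11]
Visit 16; enqueue 0 → queue [15, 9, 4, 2, 7, 6, 3, 11, 0]
Visit 15 → queue [9, 4, 2, 7, 6, 3, 11, 0]
Visit 9; enqueue 10 → queue [4, 2, 7, 6, 3, 11, 0, 10]
Visit 4 → queue [2, 7, 6, 3, 11, 0, 10]
Visit 2 → queue [7, 6, 3, 11, 0, 10]
Visit 7 → queue [6, 3, 11, 0, 10]
Visit 6 → queue [3, 11, 0, 10]
Visit 3 → queue [11, 0, 10]
Visit 11 → queue [0, 10]
Visit 0 → queue [10]
Visit 10 → queue []

13, 8, 12, 1, 5, 14, 16, 15, 9, 4, 2, 7, 6, 3, 11, 0, 10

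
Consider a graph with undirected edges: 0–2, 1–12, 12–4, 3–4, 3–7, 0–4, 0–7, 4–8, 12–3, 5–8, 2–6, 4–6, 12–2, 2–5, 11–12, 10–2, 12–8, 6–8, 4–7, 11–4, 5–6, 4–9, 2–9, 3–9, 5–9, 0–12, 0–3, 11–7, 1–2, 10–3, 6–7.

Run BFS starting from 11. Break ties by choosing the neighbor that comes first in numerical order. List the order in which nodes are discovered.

11 -> 4 -> 7 -> 12 -> 0 -> 3 -> 6 -> 8 -> 9 -> 1 -> 2 -> 10 -> 5

Visit 11; enqueue 4, 7, 12 → queue [4, 7, 12]
Visit 4; enqueue 0, 3, 6, 8, 9 → queue [7, 12, 0, 3, 6, 8, 9]
Visit 7 → queue [12, 0, 3, 6, 8, 9]
Visit 12; enqueue 1, 2 → queue [0, 3, 6, 8, 9, 1, 2]
Visit 0 → queue [3, 6, 8, 9, 1, 2]
Visit 3; enqueue 10 → queue [6, 8, 9, 1, 2, 10]
Visit 6; enqueue 5 → queue [8, 9, 1, 2, 10, 5]
Visit 8 → queue [9, 1, 2, 10, 5]
Visit 9 → queue [1, 2, 10, 5]
Visit 1 → queue [2, 10, 5]
Visit 2 → queue [10, 5]
Visit 10 → queue [5]
Visit 5 → queue []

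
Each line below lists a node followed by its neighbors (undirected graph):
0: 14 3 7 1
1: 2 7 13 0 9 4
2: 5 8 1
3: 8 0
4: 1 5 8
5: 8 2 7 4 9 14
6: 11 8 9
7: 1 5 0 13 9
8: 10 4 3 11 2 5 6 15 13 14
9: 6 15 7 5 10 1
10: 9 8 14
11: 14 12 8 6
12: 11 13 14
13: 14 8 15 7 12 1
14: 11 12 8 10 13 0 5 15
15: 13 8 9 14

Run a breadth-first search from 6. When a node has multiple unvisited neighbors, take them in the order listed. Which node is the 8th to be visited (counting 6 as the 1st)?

Visit 6; enqueue 11, 8, 9 → queue [11, 8, 9]
Visit 11; enqueue 14, 12 → queue [8, 9, 14, 12]
Visit 8; enqueue 10, 4, 3, 2, 5, 15, 13 → queue [9, 14, 12, 10, 4, 3, 2, 5, 15, 13]
Visit 9; enqueue 7, 1 → queue [14, 12, 10, 4, 3, 2, 5, 15, 13, 7, 1]
Visit 14; enqueue 0 → queue [12, 10, 4, 3, 2, 5, 15, 13, 7, 1, 0]
Visit 12 → queue [10, 4, 3, 2, 5, 15, 13, 7, 1, 0]
Visit 10 → queue [4, 3, 2, 5, 15, 13, 7, 1, 0]
Visit 4 → queue [3, 2, 5, 15, 13, 7, 1, 0]
Visit 3 → queue [2, 5, 15, 13, 7, 1, 0]
Visit 2 → queue [5, 15, 13, 7, 1, 0]
Visit 5 → queue [15, 13, 7, 1, 0]
Visit 15 → queue [13, 7, 1, 0]
Visit 13 → queue [7, 1, 0]
Visit 7 → queue [1, 0]
Visit 1 → queue [0]
Visit 0 → queue []

Visit order: 6, 11, 8, 9, 14, 12, 10, 4, 3, 2, 5, 15, 13, 7, 1, 0

4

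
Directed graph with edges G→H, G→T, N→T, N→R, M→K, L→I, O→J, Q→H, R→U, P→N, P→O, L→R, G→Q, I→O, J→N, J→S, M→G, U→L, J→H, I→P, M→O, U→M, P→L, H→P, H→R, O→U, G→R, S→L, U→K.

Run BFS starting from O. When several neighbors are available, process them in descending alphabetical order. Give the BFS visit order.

O U J M L K S N H G R I T P Q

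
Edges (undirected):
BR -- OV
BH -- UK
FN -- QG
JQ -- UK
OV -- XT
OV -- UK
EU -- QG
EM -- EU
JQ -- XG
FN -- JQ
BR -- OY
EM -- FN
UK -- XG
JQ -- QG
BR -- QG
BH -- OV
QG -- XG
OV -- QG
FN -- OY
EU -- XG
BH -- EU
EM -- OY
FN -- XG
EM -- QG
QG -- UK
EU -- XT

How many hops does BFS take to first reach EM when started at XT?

Level 0: XT
Level 1: EU, OV
Level 2: BH, BR, EM, QG, UK, XG
Level 3: FN, JQ, OY
EM first appears at level 2.

2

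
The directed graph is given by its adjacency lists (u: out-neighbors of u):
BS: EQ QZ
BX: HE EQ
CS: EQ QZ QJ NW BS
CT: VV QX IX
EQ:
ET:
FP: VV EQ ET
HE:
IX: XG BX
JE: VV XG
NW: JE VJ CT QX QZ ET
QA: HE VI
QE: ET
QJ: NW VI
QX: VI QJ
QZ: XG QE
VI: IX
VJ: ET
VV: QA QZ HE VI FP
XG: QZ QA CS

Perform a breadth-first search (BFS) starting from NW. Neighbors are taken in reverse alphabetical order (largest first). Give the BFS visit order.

Visit NW; enqueue VJ, QZ, QX, JE, ET, CT → queue [VJ, QZ, QX, JE, ET, CT]
Visit VJ → queue [QZ, QX, JE, ET, CT]
Visit QZ; enqueue XG, QE → queue [QX, JE, ET, CT, XG, QE]
Visit QX; enqueue VI, QJ → queue [JE, ET, CT, XG, QE, VI, QJ]
Visit JE; enqueue VV → queue [ET, CT, XG, QE, VI, QJ, VV]
Visit ET → queue [CT, XG, QE, VI, QJ, VV]
Visit CT; enqueue IX → queue [XG, QE, VI, QJ, VV, IX]
Visit XG; enqueue QA, CS → queue [QE, VI, QJ, VV, IX, QA, CS]
Visit QE → queue [VI, QJ, VV, IX, QA, CS]
Visit VI → queue [QJ, VV, IX, QA, CS]
Visit QJ → queue [VV, IX, QA, CS]
Visit VV; enqueue HE, FP → queue [IX, QA, CS, HE, FP]
Visit IX; enqueue BX → queue [QA, CS, HE, FP, BX]
Visit QA → queue [CS, HE, FP, BX]
Visit CS; enqueue EQ, BS → queue [HE, FP, BX, EQ, BS]
Visit HE → queue [FP, BX, EQ, BS]
Visit FP → queue [BX, EQ, BS]
Visit BX → queue [EQ, BS]
Visit EQ → queue [BS]
Visit BS → queue []

NW, VJ, QZ, QX, JE, ET, CT, XG, QE, VI, QJ, VV, IX, QA, CS, HE, FP, BX, EQ, BS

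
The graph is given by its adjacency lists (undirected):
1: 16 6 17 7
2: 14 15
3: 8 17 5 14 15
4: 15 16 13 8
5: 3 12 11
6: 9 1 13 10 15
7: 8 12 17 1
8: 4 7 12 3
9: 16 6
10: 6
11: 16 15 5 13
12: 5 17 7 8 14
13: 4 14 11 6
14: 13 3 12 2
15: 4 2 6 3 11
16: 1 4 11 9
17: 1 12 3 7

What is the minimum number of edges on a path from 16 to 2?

3

Level 0: 16
Level 1: 1, 4, 9, 11
Level 2: 5, 6, 7, 8, 13, 15, 17
Level 3: 2, 3, 10, 12, 14
2 first appears at level 3.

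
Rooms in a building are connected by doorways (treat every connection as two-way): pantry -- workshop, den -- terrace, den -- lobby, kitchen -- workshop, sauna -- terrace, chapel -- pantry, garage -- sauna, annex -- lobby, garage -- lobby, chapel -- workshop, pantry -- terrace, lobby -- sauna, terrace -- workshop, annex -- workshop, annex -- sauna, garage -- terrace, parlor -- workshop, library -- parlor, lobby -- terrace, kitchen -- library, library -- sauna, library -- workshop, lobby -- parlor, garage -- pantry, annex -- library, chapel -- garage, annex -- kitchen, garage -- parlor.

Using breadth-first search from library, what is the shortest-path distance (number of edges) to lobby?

Level 0: library
Level 1: annex, kitchen, parlor, sauna, workshop
Level 2: chapel, garage, lobby, pantry, terrace
Level 3: den
lobby first appears at level 2.

2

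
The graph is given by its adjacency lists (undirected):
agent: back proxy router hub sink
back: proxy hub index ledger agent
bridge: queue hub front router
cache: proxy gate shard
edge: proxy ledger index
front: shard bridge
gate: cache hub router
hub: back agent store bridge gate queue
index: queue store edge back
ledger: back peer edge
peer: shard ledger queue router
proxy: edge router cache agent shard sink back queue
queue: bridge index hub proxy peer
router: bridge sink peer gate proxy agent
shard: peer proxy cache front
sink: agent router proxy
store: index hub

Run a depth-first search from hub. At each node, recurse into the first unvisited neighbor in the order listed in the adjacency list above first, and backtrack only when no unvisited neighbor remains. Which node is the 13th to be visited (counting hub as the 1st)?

index

Visit hub
hub → back
back → proxy
proxy → edge
edge → ledger
ledger → peer
peer → shard
shard → cache
cache → gate
gate → router
router → bridge
bridge → queue
queue → index
index → store
bridge → front
router → sink
sink → agent

Visit order: hub, back, proxy, edge, ledger, peer, shard, cache, gate, router, bridge, queue, index, store, front, sink, agent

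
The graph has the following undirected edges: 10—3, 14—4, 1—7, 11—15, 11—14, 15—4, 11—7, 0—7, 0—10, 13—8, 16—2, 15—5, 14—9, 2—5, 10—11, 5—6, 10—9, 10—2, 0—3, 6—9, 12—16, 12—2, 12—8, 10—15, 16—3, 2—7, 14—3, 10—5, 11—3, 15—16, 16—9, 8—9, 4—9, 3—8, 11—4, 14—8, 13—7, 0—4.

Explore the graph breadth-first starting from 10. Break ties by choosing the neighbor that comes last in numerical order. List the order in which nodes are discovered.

10 15 11 9 5 3 2 0 16 4 14 7 8 6 12 13 1

Visit 10; enqueue 15, 11, 9, 5, 3, 2, 0 → queue [15, 11, 9, 5, 3, 2, 0]
Visit 15; enqueue 16, 4 → queue [11, 9, 5, 3, 2, 0, 16, 4]
Visit 11; enqueue 14, 7 → queue [9, 5, 3, 2, 0, 16, 4, 14, 7]
Visit 9; enqueue 8, 6 → queue [5, 3, 2, 0, 16, 4, 14, 7, 8, 6]
Visit 5 → queue [3, 2, 0, 16, 4, 14, 7, 8, 6]
Visit 3 → queue [2, 0, 16, 4, 14, 7, 8, 6]
Visit 2; enqueue 12 → queue [0, 16, 4, 14, 7, 8, 6, 12]
Visit 0 → queue [16, 4, 14, 7, 8, 6, 12]
Visit 16 → queue [4, 14, 7, 8, 6, 12]
Visit 4 → queue [14, 7, 8, 6, 12]
Visit 14 → queue [7, 8, 6, 12]
Visit 7; enqueue 13, 1 → queue [8, 6, 12, 13, 1]
Visit 8 → queue [6, 12, 13, 1]
Visit 6 → queue [12, 13, 1]
Visit 12 → queue [13, 1]
Visit 13 → queue [1]
Visit 1 → queue []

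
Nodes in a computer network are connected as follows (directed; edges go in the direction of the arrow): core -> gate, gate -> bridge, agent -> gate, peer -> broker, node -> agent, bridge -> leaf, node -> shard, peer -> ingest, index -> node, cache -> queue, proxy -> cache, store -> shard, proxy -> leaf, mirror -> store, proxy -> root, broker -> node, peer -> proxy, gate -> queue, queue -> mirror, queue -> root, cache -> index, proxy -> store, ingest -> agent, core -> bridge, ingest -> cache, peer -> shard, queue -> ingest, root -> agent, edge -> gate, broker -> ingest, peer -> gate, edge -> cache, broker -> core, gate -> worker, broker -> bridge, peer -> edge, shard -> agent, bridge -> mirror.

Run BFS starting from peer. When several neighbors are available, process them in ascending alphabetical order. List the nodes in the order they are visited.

Visit peer; enqueue broker, edge, gate, ingest, proxy, shard → queue [broker, edge, gate, ingest, proxy, shard]
Visit broker; enqueue bridge, core, node → queue [edge, gate, ingest, proxy, shard, bridge, core, node]
Visit edge; enqueue cache → queue [gate, ingest, proxy, shard, bridge, core, node, cache]
Visit gate; enqueue queue, worker → queue [ingest, proxy, shard, bridge, core, node, cache, queue, worker]
Visit ingest; enqueue agent → queue [proxy, shard, bridge, core, node, cache, queue, worker, agent]
Visit proxy; enqueue leaf, root, store → queue [shard, bridge, core, node, cache, queue, worker, agent, leaf, root, store]
Visit shard → queue [bridge, core, node, cache, queue, worker, agent, leaf, root, store]
Visit bridge; enqueue mirror → queue [core, node, cache, queue, worker, agent, leaf, root, store, mirror]
Visit core → queue [node, cache, queue, worker, agent, leaf, root, store, mirror]
Visit node → queue [cache, queue, worker, agent, leaf, root, store, mirror]
Visit cache; enqueue index → queue [queue, worker, agent, leaf, root, store, mirror, index]
Visit queue → queue [worker, agent, leaf, root, store, mirror, index]
Visit worker → queue [agent, leaf, root, store, mirror, index]
Visit agent → queue [leaf, root, store, mirror, index]
Visit leaf → queue [root, store, mirror, index]
Visit root → queue [store, mirror, index]
Visit store → queue [mirror, index]
Visit mirror → queue [index]
Visit index → queue []

peer, broker, edge, gate, ingest, proxy, shard, bridge, core, node, cache, queue, worker, agent, leaf, root, store, mirror, index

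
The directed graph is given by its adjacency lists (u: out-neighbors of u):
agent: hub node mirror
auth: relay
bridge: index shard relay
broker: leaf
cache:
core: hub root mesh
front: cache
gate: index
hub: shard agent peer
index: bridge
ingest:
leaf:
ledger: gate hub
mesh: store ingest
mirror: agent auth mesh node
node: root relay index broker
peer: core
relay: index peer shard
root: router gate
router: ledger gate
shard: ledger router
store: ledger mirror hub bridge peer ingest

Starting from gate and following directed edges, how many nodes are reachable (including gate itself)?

BFS from gate visits: gate, index, bridge, shard, relay, router, ledger, peer, hub, core, agent, root, mesh, node, mirror, store, ingest, broker, auth, leaf
Reachable nodes: 20 of 22 total.

20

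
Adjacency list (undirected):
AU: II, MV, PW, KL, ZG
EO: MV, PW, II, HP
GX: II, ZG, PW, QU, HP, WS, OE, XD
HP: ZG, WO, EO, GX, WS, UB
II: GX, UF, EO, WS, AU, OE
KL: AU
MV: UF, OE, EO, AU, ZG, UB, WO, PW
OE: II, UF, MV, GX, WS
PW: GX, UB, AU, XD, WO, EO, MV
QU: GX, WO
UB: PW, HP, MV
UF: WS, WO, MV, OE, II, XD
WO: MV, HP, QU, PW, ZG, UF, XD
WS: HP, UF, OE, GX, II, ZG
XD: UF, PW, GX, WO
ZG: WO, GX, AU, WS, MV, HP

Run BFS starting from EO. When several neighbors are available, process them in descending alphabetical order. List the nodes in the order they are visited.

EO -> PW -> MV -> II -> HP -> XD -> WO -> UB -> GX -> AU -> ZG -> UF -> OE -> WS -> QU -> KL

Visit EO; enqueue PW, MV, II, HP → queue [PW, MV, II, HP]
Visit PW; enqueue XD, WO, UB, GX, AU → queue [MV, II, HP, XD, WO, UB, GX, AU]
Visit MV; enqueue ZG, UF, OE → queue [II, HP, XD, WO, UB, GX, AU, ZG, UF, OE]
Visit II; enqueue WS → queue [HP, XD, WO, UB, GX, AU, ZG, UF, OE, WS]
Visit HP → queue [XD, WO, UB, GX, AU, ZG, UF, OE, WS]
Visit XD → queue [WO, UB, GX, AU, ZG, UF, OE, WS]
Visit WO; enqueue QU → queue [UB, GX, AU, ZG, UF, OE, WS, QU]
Visit UB → queue [GX, AU, ZG, UF, OE, WS, QU]
Visit GX → queue [AU, ZG, UF, OE, WS, QU]
Visit AU; enqueue KL → queue [ZG, UF, OE, WS, QU, KL]
Visit ZG → queue [UF, OE, WS, QU, KL]
Visit UF → queue [OE, WS, QU, KL]
Visit OE → queue [WS, QU, KL]
Visit WS → queue [QU, KL]
Visit QU → queue [KL]
Visit KL → queue []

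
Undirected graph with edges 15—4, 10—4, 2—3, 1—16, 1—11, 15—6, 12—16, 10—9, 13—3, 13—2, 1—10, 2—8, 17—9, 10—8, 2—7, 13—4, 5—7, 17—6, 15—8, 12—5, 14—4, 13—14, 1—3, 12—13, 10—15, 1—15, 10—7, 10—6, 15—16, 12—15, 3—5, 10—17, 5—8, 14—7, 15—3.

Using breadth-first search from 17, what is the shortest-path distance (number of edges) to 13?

Level 0: 17
Level 1: 6, 9, 10
Level 2: 1, 4, 7, 8, 15
Level 3: 2, 3, 5, 11, 12, 13, 14, 16
13 first appears at level 3.

3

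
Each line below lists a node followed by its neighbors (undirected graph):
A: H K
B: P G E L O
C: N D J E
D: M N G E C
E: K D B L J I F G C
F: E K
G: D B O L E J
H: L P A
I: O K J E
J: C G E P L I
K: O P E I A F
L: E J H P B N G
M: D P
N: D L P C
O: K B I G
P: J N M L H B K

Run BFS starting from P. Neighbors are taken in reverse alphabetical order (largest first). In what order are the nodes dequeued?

P, N, M, L, K, J, H, B, D, C, G, E, O, I, F, A

Visit P; enqueue N, M, L, K, J, H, B → queue [N, M, L, K, J, H, B]
Visit N; enqueue D, C → queue [M, L, K, J, H, B, D, C]
Visit M → queue [L, K, J, H, B, D, C]
Visit L; enqueue G, E → queue [K, J, H, B, D, C, G, E]
Visit K; enqueue O, I, F, A → queue [J, H, B, D, C, G, E, O, I, F, A]
Visit J → queue [H, B, D, C, G, E, O, I, F, A]
Visit H → queue [B, D, C, G, E, O, I, F, A]
Visit B → queue [D, C, G, E, O, I, F, A]
Visit D → queue [C, G, E, O, I, F, A]
Visit C → queue [G, E, O, I, F, A]
Visit G → queue [E, O, I, F, A]
Visit E → queue [O, I, F, A]
Visit O → queue [I, F, A]
Visit I → queue [F, A]
Visit F → queue [A]
Visit A → queue []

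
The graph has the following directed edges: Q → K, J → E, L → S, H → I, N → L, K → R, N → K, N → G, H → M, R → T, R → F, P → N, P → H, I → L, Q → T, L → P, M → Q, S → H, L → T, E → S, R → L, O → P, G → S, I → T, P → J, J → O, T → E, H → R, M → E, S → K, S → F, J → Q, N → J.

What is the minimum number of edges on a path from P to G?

Level 0: P
Level 1: H, J, N
Level 2: E, G, I, K, L, M, O, Q, R
Level 3: F, S, T
G first appears at level 2.

2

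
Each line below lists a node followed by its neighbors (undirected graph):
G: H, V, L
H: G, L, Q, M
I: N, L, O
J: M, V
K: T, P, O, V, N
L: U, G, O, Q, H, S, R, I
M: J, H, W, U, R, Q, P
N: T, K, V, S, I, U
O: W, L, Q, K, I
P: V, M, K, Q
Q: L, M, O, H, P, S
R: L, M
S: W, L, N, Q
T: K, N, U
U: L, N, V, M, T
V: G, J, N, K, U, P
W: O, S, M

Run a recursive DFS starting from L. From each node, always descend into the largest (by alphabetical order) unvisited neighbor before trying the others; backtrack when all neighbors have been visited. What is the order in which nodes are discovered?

Visit L
L → U
U → V
V → P
P → Q
Q → S
S → W
W → O
O → K
K → T
T → N
N → I
W → M
M → R
M → J
M → H
H → G

L, U, V, P, Q, S, W, O, K, T, N, I, M, R, J, H, G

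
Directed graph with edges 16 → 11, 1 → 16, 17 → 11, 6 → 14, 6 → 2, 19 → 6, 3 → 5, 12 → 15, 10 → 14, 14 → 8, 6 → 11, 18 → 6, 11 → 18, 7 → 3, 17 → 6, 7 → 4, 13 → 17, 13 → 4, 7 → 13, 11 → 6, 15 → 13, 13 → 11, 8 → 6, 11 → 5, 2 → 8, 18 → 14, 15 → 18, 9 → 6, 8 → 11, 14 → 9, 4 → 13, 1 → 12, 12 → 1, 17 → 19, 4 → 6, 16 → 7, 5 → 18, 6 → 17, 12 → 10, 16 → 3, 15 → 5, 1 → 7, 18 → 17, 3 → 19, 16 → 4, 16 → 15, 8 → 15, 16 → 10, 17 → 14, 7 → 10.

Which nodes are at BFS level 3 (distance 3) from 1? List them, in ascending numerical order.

5, 6, 14, 17, 18, 19

Level 0: 1
Level 1: 7, 12, 16
Level 2: 3, 4, 10, 11, 13, 15
Level 3: 5, 6, 14, 17, 18, 19
Level 4: 2, 8, 9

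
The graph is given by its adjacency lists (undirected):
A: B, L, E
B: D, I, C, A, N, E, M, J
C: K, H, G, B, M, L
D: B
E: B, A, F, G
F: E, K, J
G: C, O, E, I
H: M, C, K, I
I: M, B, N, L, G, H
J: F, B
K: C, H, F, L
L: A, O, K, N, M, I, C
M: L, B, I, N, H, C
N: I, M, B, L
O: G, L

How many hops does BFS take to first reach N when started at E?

2

Level 0: E
Level 1: A, B, F, G
Level 2: C, D, I, J, K, L, M, N, O
Level 3: H
N first appears at level 2.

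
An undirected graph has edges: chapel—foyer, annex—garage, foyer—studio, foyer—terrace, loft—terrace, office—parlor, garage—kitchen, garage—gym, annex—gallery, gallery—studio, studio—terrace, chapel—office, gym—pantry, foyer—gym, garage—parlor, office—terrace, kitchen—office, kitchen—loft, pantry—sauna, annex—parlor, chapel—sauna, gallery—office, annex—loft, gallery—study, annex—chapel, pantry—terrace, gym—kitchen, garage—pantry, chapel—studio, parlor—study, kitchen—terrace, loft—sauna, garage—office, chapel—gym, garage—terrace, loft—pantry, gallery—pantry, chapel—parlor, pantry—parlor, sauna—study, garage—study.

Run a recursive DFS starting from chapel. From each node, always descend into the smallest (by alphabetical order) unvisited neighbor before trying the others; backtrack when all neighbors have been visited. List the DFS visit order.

Visit chapel
chapel → annex
annex → gallery
gallery → office
office → garage
garage → gym
gym → foyer
foyer → studio
studio → terrace
terrace → kitchen
kitchen → loft
loft → pantry
pantry → parlor
parlor → study
study → sauna

chapel, annex, gallery, office, garage, gym, foyer, studio, terrace, kitchen, loft, pantry, parlor, study, sauna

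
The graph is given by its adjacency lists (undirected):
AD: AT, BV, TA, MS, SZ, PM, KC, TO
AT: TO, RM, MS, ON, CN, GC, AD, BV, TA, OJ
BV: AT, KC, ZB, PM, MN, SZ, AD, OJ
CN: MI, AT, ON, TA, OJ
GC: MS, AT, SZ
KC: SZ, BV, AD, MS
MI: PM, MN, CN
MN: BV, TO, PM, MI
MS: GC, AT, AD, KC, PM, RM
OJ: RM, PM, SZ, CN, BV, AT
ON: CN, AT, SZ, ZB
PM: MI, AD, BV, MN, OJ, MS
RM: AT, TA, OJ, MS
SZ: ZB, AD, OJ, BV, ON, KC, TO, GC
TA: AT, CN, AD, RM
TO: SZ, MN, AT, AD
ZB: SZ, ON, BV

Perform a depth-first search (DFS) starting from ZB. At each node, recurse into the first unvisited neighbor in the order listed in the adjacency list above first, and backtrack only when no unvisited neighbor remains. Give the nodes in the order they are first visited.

Visit ZB
ZB → SZ
SZ → AD
AD → AT
AT → TO
TO → MN
MN → BV
BV → KC
KC → MS
MS → GC
MS → PM
PM → MI
MI → CN
CN → ON
CN → TA
TA → RM
RM → OJ

ZB, SZ, AD, AT, TO, MN, BV, KC, MS, GC, PM, MI, CN, ON, TA, RM, OJ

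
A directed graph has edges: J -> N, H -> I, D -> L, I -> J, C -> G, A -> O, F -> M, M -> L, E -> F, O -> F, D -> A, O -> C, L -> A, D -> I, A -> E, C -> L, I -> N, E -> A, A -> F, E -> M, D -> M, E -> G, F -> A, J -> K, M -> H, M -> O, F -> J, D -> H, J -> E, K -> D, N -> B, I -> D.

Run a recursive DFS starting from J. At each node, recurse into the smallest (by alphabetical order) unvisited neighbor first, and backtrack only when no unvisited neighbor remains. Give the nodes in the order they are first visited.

J E A F M H I D L N B O C G K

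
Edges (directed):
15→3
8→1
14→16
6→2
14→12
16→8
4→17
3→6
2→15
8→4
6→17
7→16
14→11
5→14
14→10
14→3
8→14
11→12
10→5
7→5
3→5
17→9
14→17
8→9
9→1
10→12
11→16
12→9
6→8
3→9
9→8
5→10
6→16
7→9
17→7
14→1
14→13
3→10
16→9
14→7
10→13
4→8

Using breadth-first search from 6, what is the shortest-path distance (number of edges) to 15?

Level 0: 6
Level 1: 2, 8, 16, 17
Level 2: 1, 4, 7, 9, 14, 15
Level 3: 3, 5, 10, 11, 12, 13
15 first appears at level 2.

2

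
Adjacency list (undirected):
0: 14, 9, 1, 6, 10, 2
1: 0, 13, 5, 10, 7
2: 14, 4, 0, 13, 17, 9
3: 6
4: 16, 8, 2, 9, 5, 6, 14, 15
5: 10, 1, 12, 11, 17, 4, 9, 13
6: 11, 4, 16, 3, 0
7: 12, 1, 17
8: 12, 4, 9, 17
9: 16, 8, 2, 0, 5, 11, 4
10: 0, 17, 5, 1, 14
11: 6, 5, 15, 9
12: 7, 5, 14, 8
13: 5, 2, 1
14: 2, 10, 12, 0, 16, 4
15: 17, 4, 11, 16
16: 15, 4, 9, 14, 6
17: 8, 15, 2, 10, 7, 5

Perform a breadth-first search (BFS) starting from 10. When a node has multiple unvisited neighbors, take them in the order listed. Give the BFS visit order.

10, 0, 17, 5, 1, 14, 9, 6, 2, 8, 15, 7, 12, 11, 4, 13, 16, 3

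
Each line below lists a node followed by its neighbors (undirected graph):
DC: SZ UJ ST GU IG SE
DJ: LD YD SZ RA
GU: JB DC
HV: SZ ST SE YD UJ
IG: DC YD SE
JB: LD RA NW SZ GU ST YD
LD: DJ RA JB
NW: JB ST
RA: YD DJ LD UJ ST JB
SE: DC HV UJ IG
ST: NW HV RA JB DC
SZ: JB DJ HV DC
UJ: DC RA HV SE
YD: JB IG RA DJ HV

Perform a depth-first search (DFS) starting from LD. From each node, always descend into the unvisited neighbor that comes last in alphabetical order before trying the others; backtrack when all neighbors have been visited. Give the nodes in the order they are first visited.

LD, RA, YD, JB, SZ, HV, UJ, SE, IG, DC, ST, NW, GU, DJ

Visit LD
LD → RA
RA → YD
YD → JB
JB → SZ
SZ → HV
HV → UJ
UJ → SE
SE → IG
IG → DC
DC → ST
ST → NW
DC → GU
SZ → DJ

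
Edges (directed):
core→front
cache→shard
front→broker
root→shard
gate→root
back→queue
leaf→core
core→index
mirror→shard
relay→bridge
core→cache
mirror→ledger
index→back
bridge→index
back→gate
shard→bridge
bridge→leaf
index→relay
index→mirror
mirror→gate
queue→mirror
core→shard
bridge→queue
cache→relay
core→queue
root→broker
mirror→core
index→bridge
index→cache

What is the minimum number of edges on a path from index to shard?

2

Level 0: index
Level 1: back, bridge, cache, mirror, relay
Level 2: core, gate, leaf, ledger, queue, shard
Level 3: front, root
Level 4: broker
shard first appears at level 2.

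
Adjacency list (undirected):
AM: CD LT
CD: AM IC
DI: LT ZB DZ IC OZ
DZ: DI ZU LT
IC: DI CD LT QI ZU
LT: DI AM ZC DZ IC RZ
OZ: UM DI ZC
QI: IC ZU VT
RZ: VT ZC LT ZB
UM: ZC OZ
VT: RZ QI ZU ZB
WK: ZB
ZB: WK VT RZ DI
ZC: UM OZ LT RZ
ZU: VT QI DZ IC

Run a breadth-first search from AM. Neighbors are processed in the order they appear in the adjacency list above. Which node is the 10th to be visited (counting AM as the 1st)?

ZU

Visit AM; enqueue CD, LT → queue [CD, LT]
Visit CD; enqueue IC → queue [LT, IC]
Visit LT; enqueue DI, ZC, DZ, RZ → queue [IC, DI, ZC, DZ, RZ]
Visit IC; enqueue QI, ZU → queue [DI, ZC, DZ, RZ, QI, ZU]
Visit DI; enqueue ZB, OZ → queue [ZC, DZ, RZ, QI, ZU, ZB, OZ]
Visit ZC; enqueue UM → queue [DZ, RZ, QI, ZU, ZB, OZ, UM]
Visit DZ → queue [RZ, QI, ZU, ZB, OZ, UM]
Visit RZ; enqueue VT → queue [QI, ZU, ZB, OZ, UM, VT]
Visit QI → queue [ZU, ZB, OZ, UM, VT]
Visit ZU → queue [ZB, OZ, UM, VT]
Visit ZB; enqueue WK → queue [OZ, UM, VT, WK]
Visit OZ → queue [UM, VT, WK]
Visit UM → queue [VT, WK]
Visit VT → queue [WK]
Visit WK → queue []

Visit order: AM, CD, LT, IC, DI, ZC, DZ, RZ, QI, ZU, ZB, OZ, UM, VT, WK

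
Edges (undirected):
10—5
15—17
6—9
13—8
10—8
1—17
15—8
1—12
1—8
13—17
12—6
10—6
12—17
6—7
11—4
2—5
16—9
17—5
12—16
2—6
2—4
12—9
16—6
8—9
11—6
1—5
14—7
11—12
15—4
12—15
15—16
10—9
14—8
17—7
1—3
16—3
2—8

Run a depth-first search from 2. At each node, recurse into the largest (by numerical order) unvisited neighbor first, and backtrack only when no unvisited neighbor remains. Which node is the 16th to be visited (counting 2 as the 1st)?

Visit 2
2 → 8
8 → 15
15 → 17
17 → 13
17 → 12
12 → 16
16 → 9
9 → 10
10 → 6
6 → 11
11 → 4
6 → 7
7 → 14
10 → 5
5 → 1
1 → 3

Visit order: 2, 8, 15, 17, 13, 12, 16, 9, 10, 6, 11, 4, 7, 14, 5, 1, 3

1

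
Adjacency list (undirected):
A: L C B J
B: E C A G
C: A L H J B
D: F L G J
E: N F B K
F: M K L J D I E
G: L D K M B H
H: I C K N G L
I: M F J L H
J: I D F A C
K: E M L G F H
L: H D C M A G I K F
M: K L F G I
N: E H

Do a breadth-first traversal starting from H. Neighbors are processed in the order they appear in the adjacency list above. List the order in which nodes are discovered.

H -> I -> C -> K -> N -> G -> L -> M -> F -> J -> A -> B -> E -> D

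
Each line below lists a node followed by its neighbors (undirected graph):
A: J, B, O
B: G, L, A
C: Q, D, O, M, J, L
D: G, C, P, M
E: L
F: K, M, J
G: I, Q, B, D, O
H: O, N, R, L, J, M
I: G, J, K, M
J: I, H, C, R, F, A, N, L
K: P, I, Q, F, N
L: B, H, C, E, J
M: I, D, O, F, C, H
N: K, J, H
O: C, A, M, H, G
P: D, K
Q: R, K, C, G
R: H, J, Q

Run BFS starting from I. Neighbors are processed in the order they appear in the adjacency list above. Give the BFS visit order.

Visit I; enqueue G, J, K, M → queue [G, J, K, M]
Visit G; enqueue Q, B, D, O → queue [J, K, M, Q, B, D, O]
Visit J; enqueue H, C, R, F, A, N, L → queue [K, M, Q, B, D, O, H, C, R, F, A, N, L]
Visit K; enqueue P → queue [M, Q, B, D, O, H, C, R, F, A, N, L, P]
Visit M → queue [Q, B, D, O, H, C, R, F, A, N, L, P]
Visit Q → queue [B, D, O, H, C, R, F, A, N, L, P]
Visit B → queue [D, O, H, C, R, F, A, N, L, P]
Visit D → queue [O, H, C, R, F, A, N, L, P]
Visit O → queue [H, C, R, F, A, N, L, P]
Visit H → queue [C, R, F, A, N, L, P]
Visit C → queue [R, F, A, N, L, P]
Visit R → queue [F, A, N, L, P]
Visit F → queue [A, N, L, P]
Visit A → queue [N, L, P]
Visit N → queue [L, P]
Visit L; enqueue E → queue [P, E]
Visit P → queue [E]
Visit E → queue []

I → G → J → K → M → Q → B → D → O → H → C → R → F → A → N → L → P → E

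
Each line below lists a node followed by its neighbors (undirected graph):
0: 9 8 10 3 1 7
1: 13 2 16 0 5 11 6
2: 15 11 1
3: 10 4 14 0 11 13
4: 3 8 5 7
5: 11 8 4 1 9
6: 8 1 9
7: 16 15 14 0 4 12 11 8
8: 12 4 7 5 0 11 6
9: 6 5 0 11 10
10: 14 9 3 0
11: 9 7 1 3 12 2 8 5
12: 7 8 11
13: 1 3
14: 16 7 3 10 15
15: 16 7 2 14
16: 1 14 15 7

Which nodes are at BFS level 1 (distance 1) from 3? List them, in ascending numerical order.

0, 4, 10, 11, 13, 14

Level 0: 3
Level 1: 0, 4, 10, 11, 13, 14
Level 2: 1, 2, 5, 7, 8, 9, 12, 15, 16
Level 3: 6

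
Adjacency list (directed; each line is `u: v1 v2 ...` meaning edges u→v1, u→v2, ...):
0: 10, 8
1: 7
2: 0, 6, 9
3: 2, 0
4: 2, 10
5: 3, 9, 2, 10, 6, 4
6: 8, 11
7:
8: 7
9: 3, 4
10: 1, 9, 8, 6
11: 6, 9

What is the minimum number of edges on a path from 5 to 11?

Level 0: 5
Level 1: 2, 3, 4, 6, 9, 10
Level 2: 0, 1, 8, 11
Level 3: 7
11 first appears at level 2.

2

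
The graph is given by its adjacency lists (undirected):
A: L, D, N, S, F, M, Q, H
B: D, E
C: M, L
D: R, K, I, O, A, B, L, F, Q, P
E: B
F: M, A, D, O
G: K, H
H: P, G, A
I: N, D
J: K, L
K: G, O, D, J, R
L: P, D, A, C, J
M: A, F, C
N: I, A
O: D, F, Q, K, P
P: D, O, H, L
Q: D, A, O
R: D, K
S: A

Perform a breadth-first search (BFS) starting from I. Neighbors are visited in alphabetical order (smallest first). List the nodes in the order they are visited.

I, D, N, A, B, F, K, L, O, P, Q, R, H, M, S, E, G, J, C

Visit I; enqueue D, N → queue [D, N]
Visit D; enqueue A, B, F, K, L, O, P, Q, R → queue [N, A, B, F, K, L, O, P, Q, R]
Visit N → queue [A, B, F, K, L, O, P, Q, R]
Visit A; enqueue H, M, S → queue [B, F, K, L, O, P, Q, R, H, M, S]
Visit B; enqueue E → queue [F, K, L, O, P, Q, R, H, M, S, E]
Visit F → queue [K, L, O, P, Q, R, H, M, S, E]
Visit K; enqueue G, J → queue [L, O, P, Q, R, H, M, S, E, G, J]
Visit L; enqueue C → queue [O, P, Q, R, H, M, S, E, G, J, C]
Visit O → queue [P, Q, R, H, M, S, E, G, J, C]
Visit P → queue [Q, R, H, M, S, E, G, J, C]
Visit Q → queue [R, H, M, S, E, G, J, C]
Visit R → queue [H, M, S, E, G, J, C]
Visit H → queue [M, S, E, G, J, C]
Visit M → queue [S, E, G, J, C]
Visit S → queue [E, G, J, C]
Visit E → queue [G, J, C]
Visit G → queue [J, C]
Visit J → queue [C]
Visit C → queue []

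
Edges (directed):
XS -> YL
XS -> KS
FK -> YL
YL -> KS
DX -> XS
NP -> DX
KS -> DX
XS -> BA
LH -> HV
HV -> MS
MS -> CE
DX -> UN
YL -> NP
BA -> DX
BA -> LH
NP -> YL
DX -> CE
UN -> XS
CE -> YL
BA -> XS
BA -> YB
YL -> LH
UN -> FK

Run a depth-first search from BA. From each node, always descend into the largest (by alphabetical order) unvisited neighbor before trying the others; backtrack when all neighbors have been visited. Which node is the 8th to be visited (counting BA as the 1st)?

FK

Visit BA
BA → YB
BA → XS
XS → YL
YL → NP
NP → DX
DX → UN
UN → FK
DX → CE
YL → LH
LH → HV
HV → MS
YL → KS

Visit order: BA, YB, XS, YL, NP, DX, UN, FK, CE, LH, HV, MS, KS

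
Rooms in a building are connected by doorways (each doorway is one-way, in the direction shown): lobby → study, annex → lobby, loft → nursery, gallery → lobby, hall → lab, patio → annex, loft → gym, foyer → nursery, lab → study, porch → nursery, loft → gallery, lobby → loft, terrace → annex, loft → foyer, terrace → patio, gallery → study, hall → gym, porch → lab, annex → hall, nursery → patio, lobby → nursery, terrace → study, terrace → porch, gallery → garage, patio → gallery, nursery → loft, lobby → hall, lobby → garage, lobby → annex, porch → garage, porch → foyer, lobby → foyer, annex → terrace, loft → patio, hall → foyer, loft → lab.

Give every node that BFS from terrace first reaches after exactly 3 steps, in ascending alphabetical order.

gym, loft

Level 0: terrace
Level 1: annex, patio, porch, study
Level 2: foyer, gallery, garage, hall, lab, lobby, nursery
Level 3: gym, loft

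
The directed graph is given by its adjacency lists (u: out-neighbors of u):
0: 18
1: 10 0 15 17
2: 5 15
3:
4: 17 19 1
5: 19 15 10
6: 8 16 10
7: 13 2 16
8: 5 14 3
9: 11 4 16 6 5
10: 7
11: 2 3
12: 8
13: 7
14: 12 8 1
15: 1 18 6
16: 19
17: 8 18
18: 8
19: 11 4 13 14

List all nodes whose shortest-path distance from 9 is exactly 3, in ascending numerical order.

0, 7, 13, 14, 18

Level 0: 9
Level 1: 4, 5, 6, 11, 16
Level 2: 1, 2, 3, 8, 10, 15, 17, 19
Level 3: 0, 7, 13, 14, 18
Level 4: 12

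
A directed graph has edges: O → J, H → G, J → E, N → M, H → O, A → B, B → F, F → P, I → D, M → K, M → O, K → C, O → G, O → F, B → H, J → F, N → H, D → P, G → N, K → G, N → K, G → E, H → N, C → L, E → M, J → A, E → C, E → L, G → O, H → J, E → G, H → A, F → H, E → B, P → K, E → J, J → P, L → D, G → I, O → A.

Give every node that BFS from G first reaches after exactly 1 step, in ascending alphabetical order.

E, I, N, O

Level 0: G
Level 1: E, I, N, O
Level 2: A, B, C, D, F, H, J, K, L, M
Level 3: P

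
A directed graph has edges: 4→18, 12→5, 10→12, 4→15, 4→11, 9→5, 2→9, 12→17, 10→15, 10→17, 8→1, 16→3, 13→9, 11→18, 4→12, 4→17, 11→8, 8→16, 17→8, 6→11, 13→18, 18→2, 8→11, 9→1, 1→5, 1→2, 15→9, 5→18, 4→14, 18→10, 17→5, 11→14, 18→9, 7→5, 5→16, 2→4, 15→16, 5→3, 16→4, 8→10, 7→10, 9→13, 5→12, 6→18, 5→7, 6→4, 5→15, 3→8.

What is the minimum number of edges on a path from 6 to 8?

Level 0: 6
Level 1: 4, 11, 18
Level 2: 2, 8, 9, 10, 12, 14, 15, 17
Level 3: 1, 5, 13, 16
Level 4: 3, 7
8 first appears at level 2.

2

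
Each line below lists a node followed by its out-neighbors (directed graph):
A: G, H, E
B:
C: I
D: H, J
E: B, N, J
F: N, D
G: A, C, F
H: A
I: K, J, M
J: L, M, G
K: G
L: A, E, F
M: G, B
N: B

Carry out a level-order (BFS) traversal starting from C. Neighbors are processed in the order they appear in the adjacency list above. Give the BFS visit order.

Visit C; enqueue I → queue [I]
Visit I; enqueue K, J, M → queue [K, J, M]
Visit K; enqueue G → queue [J, M, G]
Visit J; enqueue L → queue [M, G, L]
Visit M; enqueue B → queue [G, L, B]
Visit G; enqueue A, F → queue [L, B, A, F]
Visit L; enqueue E → queue [B, A, F, E]
Visit B → queue [A, F, E]
Visit A; enqueue H → queue [F, E, H]
Visit F; enqueue N, D → queue [E, H, N, D]
Visit E → queue [H, N, D]
Visit H → queue [N, D]
Visit N → queue [D]
Visit D → queue []

C I K J M G L B A F E H N D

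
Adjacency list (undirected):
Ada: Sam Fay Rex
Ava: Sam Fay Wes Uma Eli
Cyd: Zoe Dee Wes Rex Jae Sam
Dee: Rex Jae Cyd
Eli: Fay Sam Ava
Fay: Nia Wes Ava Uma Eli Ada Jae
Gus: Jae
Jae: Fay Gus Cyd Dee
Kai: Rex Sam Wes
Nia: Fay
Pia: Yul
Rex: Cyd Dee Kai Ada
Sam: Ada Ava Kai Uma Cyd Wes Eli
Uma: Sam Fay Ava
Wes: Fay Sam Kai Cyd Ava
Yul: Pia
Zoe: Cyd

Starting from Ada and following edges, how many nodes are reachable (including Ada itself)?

BFS from Ada visits: Ada, Sam, Rex, Fay, Wes, Uma, Kai, Eli, Cyd, Ava, Dee, Nia, Jae, Zoe, Gus
Reachable nodes: 15 of 17 total.

15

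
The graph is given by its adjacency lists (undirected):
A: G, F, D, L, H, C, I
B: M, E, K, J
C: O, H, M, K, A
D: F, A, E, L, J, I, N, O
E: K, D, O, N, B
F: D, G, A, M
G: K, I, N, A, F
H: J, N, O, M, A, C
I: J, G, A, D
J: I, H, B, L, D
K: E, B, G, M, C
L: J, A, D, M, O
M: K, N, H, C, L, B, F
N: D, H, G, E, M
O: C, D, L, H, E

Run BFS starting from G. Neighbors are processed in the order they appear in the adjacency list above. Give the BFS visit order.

G → K → I → N → A → F → E → B → M → C → J → D → H → L → O

Visit G; enqueue K, I, N, A, F → queue [K, I, N, A, F]
Visit K; enqueue E, B, M, C → queue [I, N, A, F, E, B, M, C]
Visit I; enqueue J, D → queue [N, A, F, E, B, M, C, J, D]
Visit N; enqueue H → queue [A, F, E, B, M, C, J, D, H]
Visit A; enqueue L → queue [F, E, B, M, C, J, D, H, L]
Visit F → queue [E, B, M, C, J, D, H, L]
Visit E; enqueue O → queue [B, M, C, J, D, H, L, O]
Visit B → queue [M, C, J, D, H, L, O]
Visit M → queue [C, J, D, H, L, O]
Visit C → queue [J, D, H, L, O]
Visit J → queue [D, H, L, O]
Visit D → queue [H, L, O]
Visit H → queue [L, O]
Visit L → queue [O]
Visit O → queue []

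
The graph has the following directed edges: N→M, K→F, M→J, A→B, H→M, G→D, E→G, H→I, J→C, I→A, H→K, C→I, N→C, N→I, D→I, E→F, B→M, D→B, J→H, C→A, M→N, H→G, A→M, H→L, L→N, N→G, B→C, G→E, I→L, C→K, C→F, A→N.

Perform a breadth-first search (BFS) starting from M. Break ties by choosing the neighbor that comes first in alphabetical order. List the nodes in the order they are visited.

M J N C H G I A F K L D E B

Visit M; enqueue J, N → queue [J, N]
Visit J; enqueue C, H → queue [N, C, H]
Visit N; enqueue G, I → queue [C, H, G, I]
Visit C; enqueue A, F, K → queue [H, G, I, A, F, K]
Visit H; enqueue L → queue [G, I, A, F, K, L]
Visit G; enqueue D, E → queue [I, A, F, K, L, D, E]
Visit I → queue [A, F, K, L, D, E]
Visit A; enqueue B → queue [F, K, L, D, E, B]
Visit F → queue [K, L, D, E, B]
Visit K → queue [L, D, E, B]
Visit L → queue [D, E, B]
Visit D → queue [E, B]
Visit E → queue [B]
Visit B → queue []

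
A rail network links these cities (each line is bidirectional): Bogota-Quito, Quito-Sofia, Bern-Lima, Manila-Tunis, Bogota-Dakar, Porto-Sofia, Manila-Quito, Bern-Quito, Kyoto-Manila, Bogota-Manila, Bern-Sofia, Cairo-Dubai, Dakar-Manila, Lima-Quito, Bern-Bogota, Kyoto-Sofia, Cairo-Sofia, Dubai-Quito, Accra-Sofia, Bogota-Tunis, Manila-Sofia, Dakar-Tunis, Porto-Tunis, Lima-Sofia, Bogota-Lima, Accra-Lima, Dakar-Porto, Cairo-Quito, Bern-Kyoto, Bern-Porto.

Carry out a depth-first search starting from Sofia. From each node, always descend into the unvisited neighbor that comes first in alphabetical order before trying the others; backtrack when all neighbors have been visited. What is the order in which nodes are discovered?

Sofia → Accra → Lima → Bern → Bogota → Dakar → Manila → Kyoto → Quito → Cairo → Dubai → Tunis → Porto

Visit Sofia
Sofia → Accra
Accra → Lima
Lima → Bern
Bern → Bogota
Bogota → Dakar
Dakar → Manila
Manila → Kyoto
Manila → Quito
Quito → Cairo
Cairo → Dubai
Manila → Tunis
Tunis → Porto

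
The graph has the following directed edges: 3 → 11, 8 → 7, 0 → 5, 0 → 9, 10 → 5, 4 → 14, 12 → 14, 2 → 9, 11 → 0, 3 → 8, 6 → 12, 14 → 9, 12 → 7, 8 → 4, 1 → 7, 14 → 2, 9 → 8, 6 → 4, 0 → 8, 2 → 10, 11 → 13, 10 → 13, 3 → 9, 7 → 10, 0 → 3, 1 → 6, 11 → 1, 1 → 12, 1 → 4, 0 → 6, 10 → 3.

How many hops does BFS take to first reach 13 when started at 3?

2

Level 0: 3
Level 1: 8, 9, 11
Level 2: 0, 1, 4, 7, 13
Level 3: 5, 6, 10, 12, 14
Level 4: 2
13 first appears at level 2.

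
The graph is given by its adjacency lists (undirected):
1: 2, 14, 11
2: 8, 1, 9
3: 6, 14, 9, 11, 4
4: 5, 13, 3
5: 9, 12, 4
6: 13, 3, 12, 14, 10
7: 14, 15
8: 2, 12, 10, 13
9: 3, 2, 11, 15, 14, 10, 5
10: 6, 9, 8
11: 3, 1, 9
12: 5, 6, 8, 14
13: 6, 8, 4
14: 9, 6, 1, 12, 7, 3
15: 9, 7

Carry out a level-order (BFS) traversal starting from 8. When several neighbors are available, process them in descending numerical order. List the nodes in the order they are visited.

8 → 13 → 12 → 10 → 2 → 6 → 4 → 14 → 5 → 9 → 1 → 3 → 7 → 15 → 11

Visit 8; enqueue 13, 12, 10, 2 → queue [13, 12, 10, 2]
Visit 13; enqueue 6, 4 → queue [12, 10, 2, 6, 4]
Visit 12; enqueue 14, 5 → queue [10, 2, 6, 4, 14, 5]
Visit 10; enqueue 9 → queue [2, 6, 4, 14, 5, 9]
Visit 2; enqueue 1 → queue [6, 4, 14, 5, 9, 1]
Visit 6; enqueue 3 → queue [4, 14, 5, 9, 1, 3]
Visit 4 → queue [14, 5, 9, 1, 3]
Visit 14; enqueue 7 → queue [5, 9, 1, 3, 7]
Visit 5 → queue [9, 1, 3, 7]
Visit 9; enqueue 15, 11 → queue [1, 3, 7, 15, 11]
Visit 1 → queue [3, 7, 15, 11]
Visit 3 → queue [7, 15, 11]
Visit 7 → queue [15, 11]
Visit 15 → queue [11]
Visit 11 → queue []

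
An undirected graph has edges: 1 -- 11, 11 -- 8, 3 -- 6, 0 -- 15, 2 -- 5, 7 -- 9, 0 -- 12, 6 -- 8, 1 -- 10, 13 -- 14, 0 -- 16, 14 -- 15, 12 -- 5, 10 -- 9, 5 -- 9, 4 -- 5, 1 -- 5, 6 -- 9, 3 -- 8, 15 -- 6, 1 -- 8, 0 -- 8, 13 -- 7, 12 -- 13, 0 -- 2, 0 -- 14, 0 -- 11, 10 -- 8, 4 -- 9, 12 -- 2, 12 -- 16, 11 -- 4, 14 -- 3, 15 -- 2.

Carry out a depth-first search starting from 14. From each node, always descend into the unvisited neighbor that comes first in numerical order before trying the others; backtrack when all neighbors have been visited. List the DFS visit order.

Visit 14
14 → 0
0 → 2
2 → 5
5 → 1
1 → 8
8 → 3
3 → 6
6 → 9
9 → 4
4 → 11
9 → 7
7 → 13
13 → 12
12 → 16
9 → 10
6 → 15

14 -> 0 -> 2 -> 5 -> 1 -> 8 -> 3 -> 6 -> 9 -> 4 -> 11 -> 7 -> 13 -> 12 -> 16 -> 10 -> 15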